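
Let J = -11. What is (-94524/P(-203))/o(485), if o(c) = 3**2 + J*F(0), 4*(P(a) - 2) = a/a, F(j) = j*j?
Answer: -126032/27 ≈ -4667.9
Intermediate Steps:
F(j) = j**2
P(a) = 9/4 (P(a) = 2 + (a/a)/4 = 2 + (1/4)*1 = 2 + 1/4 = 9/4)
o(c) = 9 (o(c) = 3**2 - 11*0**2 = 9 - 11*0 = 9 + 0 = 9)
(-94524/P(-203))/o(485) = -94524/9/4/9 = -94524*4/9*(1/9) = -126032/3*1/9 = -126032/27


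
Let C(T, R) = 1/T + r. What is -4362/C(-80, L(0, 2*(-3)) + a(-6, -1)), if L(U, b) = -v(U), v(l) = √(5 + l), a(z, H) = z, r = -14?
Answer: 348960/1121 ≈ 311.29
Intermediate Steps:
L(U, b) = -√(5 + U)
C(T, R) = -14 + 1/T (C(T, R) = 1/T - 14 = -14 + 1/T)
-4362/C(-80, L(0, 2*(-3)) + a(-6, -1)) = -4362/(-14 + 1/(-80)) = -4362/(-14 - 1/80) = -4362/(-1121/80) = -4362*(-80/1121) = 348960/1121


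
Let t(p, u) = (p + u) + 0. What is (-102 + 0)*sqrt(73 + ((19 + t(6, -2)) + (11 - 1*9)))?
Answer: -714*sqrt(2) ≈ -1009.7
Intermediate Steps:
t(p, u) = p + u
(-102 + 0)*sqrt(73 + ((19 + t(6, -2)) + (11 - 1*9))) = (-102 + 0)*sqrt(73 + ((19 + (6 - 2)) + (11 - 1*9))) = -102*sqrt(73 + ((19 + 4) + (11 - 9))) = -102*sqrt(73 + (23 + 2)) = -102*sqrt(73 + 25) = -714*sqrt(2)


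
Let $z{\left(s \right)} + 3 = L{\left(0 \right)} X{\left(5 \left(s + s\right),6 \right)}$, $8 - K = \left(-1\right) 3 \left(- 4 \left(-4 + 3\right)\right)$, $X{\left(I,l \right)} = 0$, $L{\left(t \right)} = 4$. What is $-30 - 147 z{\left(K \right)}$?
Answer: $411$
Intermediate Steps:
$K = 20$ ($K = 8 - \left(-1\right) 3 \left(- 4 \left(-4 + 3\right)\right) = 8 - - 3 \left(\left(-4\right) \left(-1\right)\right) = 8 - \left(-3\right) 4 = 8 - -12 = 8 + 12 = 20$)
$z{\left(s \right)} = -3$ ($z{\left(s \right)} = -3 + 4 \cdot 0 = -3 + 0 = -3$)
$-30 - 147 z{\left(K \right)} = -30 - -441 = -30 + 441 = 411$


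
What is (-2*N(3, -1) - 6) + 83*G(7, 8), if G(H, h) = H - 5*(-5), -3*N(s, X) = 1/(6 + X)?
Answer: 39752/15 ≈ 2650.1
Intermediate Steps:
N(s, X) = -1/(3*(6 + X))
G(H, h) = 25 + H (G(H, h) = H + 25 = 25 + H)
(-2*N(3, -1) - 6) + 83*G(7, 8) = (-(-2)/(18 + 3*(-1)) - 6) + 83*(25 + 7) = (-(-2)/(18 - 3) - 6) + 83*32 = (-(-2)/15 - 6) + 2656 = (-2*(-1/15) - 6) + 2656 = (2/15 - 6) + 2656 = -88/15 + 2656 = 39752/15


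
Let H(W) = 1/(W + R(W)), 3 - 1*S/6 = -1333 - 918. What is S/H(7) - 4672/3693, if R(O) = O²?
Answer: 2796866720/3693 ≈ 7.5734e+5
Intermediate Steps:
S = 13524 (S = 18 - 6*(-1333 - 918) = 18 - 6*(-2251) = 18 + 13506 = 13524)
H(W) = 1/(W + W²)
S/H(7) - 4672/3693 = 13524/((1/(7*(1 + 7)))) - 4672/3693 = 13524/(((⅐)/8)) - 4672*1/3693 = 13524/(((⅐)*(⅛))) - 4672/3693 = 13524/(1/56) - 4672/3693 = 13524*56 - 4672/3693 = 757344 - 4672/3693 = 2796866720/3693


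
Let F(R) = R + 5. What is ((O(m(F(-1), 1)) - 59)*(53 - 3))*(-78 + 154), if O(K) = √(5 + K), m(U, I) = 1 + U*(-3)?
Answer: -224200 + 3800*I*√6 ≈ -2.242e+5 + 9308.1*I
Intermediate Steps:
F(R) = 5 + R
m(U, I) = 1 - 3*U
((O(m(F(-1), 1)) - 59)*(53 - 3))*(-78 + 154) = ((√(5 + (1 - 3*(5 - 1))) - 59)*(53 - 3))*(-78 + 154) = ((√(5 + (1 - 3*4)) - 59)*50)*76 = ((√(5 + (1 - 12)) - 59)*50)*76 = ((√(5 - 11) - 59)*50)*76 = ((√(-6) - 59)*50)*76 = ((I*√6 - 59)*50)*76 = ((-59 + I*√6)*50)*76 = (-2950 + 50*I*√6)*76 = -224200 + 3800*I*√6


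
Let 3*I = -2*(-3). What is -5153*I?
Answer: -10306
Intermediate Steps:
I = 2 (I = (-2*(-3))/3 = (1/3)*6 = 2)
-5153*I = -5153*2 = -10306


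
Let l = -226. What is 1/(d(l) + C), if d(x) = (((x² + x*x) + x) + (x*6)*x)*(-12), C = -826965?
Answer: -1/5727549 ≈ -1.7459e-7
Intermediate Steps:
d(x) = -96*x² - 12*x (d(x) = (((x² + x²) + x) + (6*x)*x)*(-12) = ((2*x² + x) + 6*x²)*(-12) = ((x + 2*x²) + 6*x²)*(-12) = (x + 8*x²)*(-12) = -96*x² - 12*x)
1/(d(l) + C) = 1/(-12*(-226)*(1 + 8*(-226)) - 826965) = 1/(-12*(-226)*(1 - 1808) - 826965) = 1/(-12*(-226)*(-1807) - 826965) = 1/(-4900584 - 826965) = 1/(-5727549) = -1/5727549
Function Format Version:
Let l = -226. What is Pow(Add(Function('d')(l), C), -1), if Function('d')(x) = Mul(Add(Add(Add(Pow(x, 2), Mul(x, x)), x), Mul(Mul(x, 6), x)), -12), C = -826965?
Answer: Rational(-1, 5727549) ≈ -1.7459e-7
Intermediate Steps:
Function('d')(x) = Add(Mul(-96, Pow(x, 2)), Mul(-12, x)) (Function('d')(x) = Mul(Add(Add(Add(Pow(x, 2), Pow(x, 2)), x), Mul(Mul(6, x), x)), -12) = Mul(Add(Add(Mul(2, Pow(x, 2)), x), Mul(6, Pow(x, 2))), -12) = Mul(Add(Add(x, Mul(2, Pow(x, 2))), Mul(6, Pow(x, 2))), -12) = Mul(Add(x, Mul(8, Pow(x, 2))), -12) = Add(Mul(-96, Pow(x, 2)), Mul(-12, x)))
Pow(Add(Function('d')(l), C), -1) = Pow(Add(Mul(-12, -226, Add(1, Mul(8, -226))), -826965), -1) = Pow(Add(Mul(-12, -226, Add(1, -1808)), -826965), -1) = Pow(Add(Mul(-12, -226, -1807), -826965), -1) = Pow(Add(-4900584, -826965), -1) = Pow(-5727549, -1) = Rational(-1, 5727549)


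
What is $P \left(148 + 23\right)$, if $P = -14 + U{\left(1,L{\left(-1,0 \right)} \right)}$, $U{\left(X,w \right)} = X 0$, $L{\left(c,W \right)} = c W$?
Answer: $-2394$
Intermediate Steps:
$L{\left(c,W \right)} = W c$
$U{\left(X,w \right)} = 0$
$P = -14$ ($P = -14 + 0 = -14$)
$P \left(148 + 23\right) = - 14 \left(148 + 23\right) = \left(-14\right) 171 = -2394$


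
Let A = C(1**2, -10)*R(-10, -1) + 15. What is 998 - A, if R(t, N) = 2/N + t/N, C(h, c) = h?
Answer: 975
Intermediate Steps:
A = 23 (A = 1**2*((2 - 10)/(-1)) + 15 = 1*(-1*(-8)) + 15 = 1*8 + 15 = 8 + 15 = 23)
998 - A = 998 - 1*23 = 998 - 23 = 975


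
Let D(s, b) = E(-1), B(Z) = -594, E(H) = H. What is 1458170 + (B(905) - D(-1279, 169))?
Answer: 1457577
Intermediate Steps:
D(s, b) = -1
1458170 + (B(905) - D(-1279, 169)) = 1458170 + (-594 - 1*(-1)) = 1458170 + (-594 + 1) = 1458170 - 593 = 1457577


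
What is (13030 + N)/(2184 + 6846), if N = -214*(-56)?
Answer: 4169/1505 ≈ 2.7701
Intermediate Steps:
N = 11984
(13030 + N)/(2184 + 6846) = (13030 + 11984)/(2184 + 6846) = 25014/9030 = 25014*(1/9030) = 4169/1505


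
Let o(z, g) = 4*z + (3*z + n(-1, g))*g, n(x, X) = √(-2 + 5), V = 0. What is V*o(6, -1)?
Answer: 0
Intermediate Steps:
n(x, X) = √3
o(z, g) = 4*z + g*(√3 + 3*z) (o(z, g) = 4*z + (3*z + √3)*g = 4*z + (√3 + 3*z)*g = 4*z + g*(√3 + 3*z))
V*o(6, -1) = 0*(4*6 - √3 + 3*(-1)*6) = 0*(24 - √3 - 18) = 0*(6 - √3) = 0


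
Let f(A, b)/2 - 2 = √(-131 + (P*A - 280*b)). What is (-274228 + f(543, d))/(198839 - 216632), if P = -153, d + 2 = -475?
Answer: 91408/5931 - 10*√2014/17793 ≈ 15.387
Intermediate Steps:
d = -477 (d = -2 - 475 = -477)
f(A, b) = 4 + 2*√(-131 - 280*b - 153*A) (f(A, b) = 4 + 2*√(-131 + (-153*A - 280*b)) = 4 + 2*√(-131 + (-280*b - 153*A)) = 4 + 2*√(-131 - 280*b - 153*A))
(-274228 + f(543, d))/(198839 - 216632) = (-274228 + (4 + 2*√(-131 - 280*(-477) - 153*543)))/(198839 - 216632) = (-274228 + (4 + 2*√(-131 + 133560 - 83079)))/(-17793) = (-274228 + (4 + 2*√50350))*(-1/17793) = (-274228 + (4 + 2*(5*√2014)))*(-1/17793) = (-274228 + (4 + 10*√2014))*(-1/17793) = (-274224 + 10*√2014)*(-1/17793) = 91408/5931 - 10*√2014/17793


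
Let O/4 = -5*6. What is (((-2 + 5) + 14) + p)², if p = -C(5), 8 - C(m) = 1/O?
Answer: 1164241/14400 ≈ 80.850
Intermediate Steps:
O = -120 (O = 4*(-5*6) = 4*(-30) = -120)
C(m) = 961/120 (C(m) = 8 - 1/(-120) = 8 - 1*(-1/120) = 8 + 1/120 = 961/120)
p = -961/120 (p = -1*961/120 = -961/120 ≈ -8.0083)
(((-2 + 5) + 14) + p)² = (((-2 + 5) + 14) - 961/120)² = ((3 + 14) - 961/120)² = (17 - 961/120)² = (1079/120)² = 1164241/14400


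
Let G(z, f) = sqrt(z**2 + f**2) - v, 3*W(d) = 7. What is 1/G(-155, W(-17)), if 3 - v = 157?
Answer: -693/1415 + 3*sqrt(216274)/2830 ≈ 0.0032361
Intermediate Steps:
v = -154 (v = 3 - 1*157 = 3 - 157 = -154)
W(d) = 7/3 (W(d) = (1/3)*7 = 7/3)
G(z, f) = 154 + sqrt(f**2 + z**2) (G(z, f) = sqrt(z**2 + f**2) - 1*(-154) = sqrt(f**2 + z**2) + 154 = 154 + sqrt(f**2 + z**2))
1/G(-155, W(-17)) = 1/(154 + sqrt((7/3)**2 + (-155)**2)) = 1/(154 + sqrt(49/9 + 24025)) = 1/(154 + sqrt(216274/9)) = 1/(154 + sqrt(216274)/3)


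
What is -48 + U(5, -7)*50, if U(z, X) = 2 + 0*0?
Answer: 52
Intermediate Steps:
U(z, X) = 2 (U(z, X) = 2 + 0 = 2)
-48 + U(5, -7)*50 = -48 + 2*50 = -48 + 100 = 52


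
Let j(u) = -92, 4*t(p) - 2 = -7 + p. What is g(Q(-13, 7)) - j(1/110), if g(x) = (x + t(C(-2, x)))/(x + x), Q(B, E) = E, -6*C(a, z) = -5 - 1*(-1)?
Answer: 15527/168 ≈ 92.423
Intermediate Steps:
C(a, z) = ⅔ (C(a, z) = -(-5 - 1*(-1))/6 = -(-5 + 1)/6 = -⅙*(-4) = ⅔)
t(p) = -5/4 + p/4 (t(p) = ½ + (-7 + p)/4 = ½ + (-7/4 + p/4) = -5/4 + p/4)
g(x) = (-13/12 + x)/(2*x) (g(x) = (x + (-5/4 + (¼)*(⅔)))/(x + x) = (x + (-5/4 + ⅙))/((2*x)) = (x - 13/12)*(1/(2*x)) = (-13/12 + x)*(1/(2*x)) = (-13/12 + x)/(2*x))
g(Q(-13, 7)) - j(1/110) = (1/24)*(-13 + 12*7)/7 - 1*(-92) = (1/24)*(⅐)*(-13 + 84) + 92 = (1/24)*(⅐)*71 + 92 = 71/168 + 92 = 15527/168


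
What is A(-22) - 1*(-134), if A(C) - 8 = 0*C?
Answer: 142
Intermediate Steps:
A(C) = 8 (A(C) = 8 + 0*C = 8 + 0 = 8)
A(-22) - 1*(-134) = 8 - 1*(-134) = 8 + 134 = 142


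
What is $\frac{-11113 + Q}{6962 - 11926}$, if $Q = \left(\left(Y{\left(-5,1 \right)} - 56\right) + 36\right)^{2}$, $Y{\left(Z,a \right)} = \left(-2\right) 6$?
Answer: $\frac{10089}{4964} \approx 2.0324$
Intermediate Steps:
$Y{\left(Z,a \right)} = -12$
$Q = 1024$ ($Q = \left(\left(-12 - 56\right) + 36\right)^{2} = \left(-68 + 36\right)^{2} = \left(-32\right)^{2} = 1024$)
$\frac{-11113 + Q}{6962 - 11926} = \frac{-11113 + 1024}{6962 - 11926} = - \frac{10089}{-4964} = \left(-10089\right) \left(- \frac{1}{4964}\right) = \frac{10089}{4964}$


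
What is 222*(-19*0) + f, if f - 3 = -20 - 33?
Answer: -50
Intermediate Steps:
f = -50 (f = 3 + (-20 - 33) = 3 - 53 = -50)
222*(-19*0) + f = 222*(-19*0) - 50 = 222*0 - 50 = 0 - 50 = -50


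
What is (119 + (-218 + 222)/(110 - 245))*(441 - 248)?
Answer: 3099773/135 ≈ 22961.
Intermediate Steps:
(119 + (-218 + 222)/(110 - 245))*(441 - 248) = (119 + 4/(-135))*193 = (119 + 4*(-1/135))*193 = (119 - 4/135)*193 = (16061/135)*193 = 3099773/135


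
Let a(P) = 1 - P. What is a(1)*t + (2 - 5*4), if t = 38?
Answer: -18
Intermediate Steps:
a(1)*t + (2 - 5*4) = (1 - 1*1)*38 + (2 - 5*4) = (1 - 1)*38 + (2 - 20) = 0*38 - 18 = 0 - 18 = -18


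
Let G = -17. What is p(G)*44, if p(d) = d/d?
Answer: 44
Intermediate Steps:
p(d) = 1
p(G)*44 = 1*44 = 44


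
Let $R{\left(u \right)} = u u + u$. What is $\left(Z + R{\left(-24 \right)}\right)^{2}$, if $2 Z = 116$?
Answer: $372100$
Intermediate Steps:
$R{\left(u \right)} = u + u^{2}$ ($R{\left(u \right)} = u^{2} + u = u + u^{2}$)
$Z = 58$ ($Z = \frac{1}{2} \cdot 116 = 58$)
$\left(Z + R{\left(-24 \right)}\right)^{2} = \left(58 - 24 \left(1 - 24\right)\right)^{2} = \left(58 - -552\right)^{2} = \left(58 + 552\right)^{2} = 610^{2} = 372100$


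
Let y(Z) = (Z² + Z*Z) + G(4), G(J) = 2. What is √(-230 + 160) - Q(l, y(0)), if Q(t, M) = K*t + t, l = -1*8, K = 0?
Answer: 8 + I*√70 ≈ 8.0 + 8.3666*I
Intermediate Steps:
y(Z) = 2 + 2*Z² (y(Z) = (Z² + Z*Z) + 2 = (Z² + Z²) + 2 = 2*Z² + 2 = 2 + 2*Z²)
l = -8
Q(t, M) = t (Q(t, M) = 0*t + t = 0 + t = t)
√(-230 + 160) - Q(l, y(0)) = √(-230 + 160) - 1*(-8) = √(-70) + 8 = I*√70 + 8 = 8 + I*√70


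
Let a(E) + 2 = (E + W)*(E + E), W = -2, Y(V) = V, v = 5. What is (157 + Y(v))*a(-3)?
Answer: 4536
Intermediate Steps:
a(E) = -2 + 2*E*(-2 + E) (a(E) = -2 + (E - 2)*(E + E) = -2 + (-2 + E)*(2*E) = -2 + 2*E*(-2 + E))
(157 + Y(v))*a(-3) = (157 + 5)*(-2 - 4*(-3) + 2*(-3)²) = 162*(-2 + 12 + 2*9) = 162*(-2 + 12 + 18) = 162*28 = 4536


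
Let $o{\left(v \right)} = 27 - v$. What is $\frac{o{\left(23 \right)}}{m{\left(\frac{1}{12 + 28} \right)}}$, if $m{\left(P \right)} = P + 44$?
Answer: $\frac{160}{1761} \approx 0.090858$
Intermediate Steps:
$m{\left(P \right)} = 44 + P$
$\frac{o{\left(23 \right)}}{m{\left(\frac{1}{12 + 28} \right)}} = \frac{27 - 23}{44 + \frac{1}{12 + 28}} = \frac{27 - 23}{44 + \frac{1}{40}} = \frac{4}{44 + \frac{1}{40}} = \frac{4}{\frac{1761}{40}} = 4 \cdot \frac{40}{1761} = \frac{160}{1761}$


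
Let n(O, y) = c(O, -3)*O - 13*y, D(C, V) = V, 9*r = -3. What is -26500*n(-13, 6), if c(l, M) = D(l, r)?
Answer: 5856500/3 ≈ 1.9522e+6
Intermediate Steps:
r = -⅓ (r = (⅑)*(-3) = -⅓ ≈ -0.33333)
c(l, M) = -⅓
n(O, y) = -13*y - O/3 (n(O, y) = -O/3 - 13*y = -13*y - O/3)
-26500*n(-13, 6) = -26500*(-13*6 - ⅓*(-13)) = -26500*(-78 + 13/3) = -26500*(-221/3) = 5856500/3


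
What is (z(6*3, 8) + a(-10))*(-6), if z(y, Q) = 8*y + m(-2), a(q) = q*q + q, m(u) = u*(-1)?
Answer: -1416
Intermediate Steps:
m(u) = -u
a(q) = q + q**2 (a(q) = q**2 + q = q + q**2)
z(y, Q) = 2 + 8*y (z(y, Q) = 8*y - 1*(-2) = 8*y + 2 = 2 + 8*y)
(z(6*3, 8) + a(-10))*(-6) = ((2 + 8*(6*3)) - 10*(1 - 10))*(-6) = ((2 + 8*18) - 10*(-9))*(-6) = ((2 + 144) + 90)*(-6) = (146 + 90)*(-6) = 236*(-6) = -1416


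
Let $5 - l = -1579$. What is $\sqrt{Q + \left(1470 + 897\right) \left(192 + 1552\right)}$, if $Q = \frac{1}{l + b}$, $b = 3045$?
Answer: $\frac{\sqrt{88454330579397}}{4629} \approx 2031.8$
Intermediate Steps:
$l = 1584$ ($l = 5 - -1579 = 5 + 1579 = 1584$)
$Q = \frac{1}{4629}$ ($Q = \frac{1}{1584 + 3045} = \frac{1}{4629} \approx 0.00021603$)
$\sqrt{Q + \left(1470 + 897\right) \left(192 + 1552\right)} = \sqrt{\frac{1}{4629} + \left(1470 + 897\right) \left(192 + 1552\right)} = \sqrt{\frac{1}{4629} + 2367 \cdot 1744} = \sqrt{\frac{1}{4629} + 4128048} = \sqrt{\frac{19108734193}{4629}} = \frac{\sqrt{88454330579397}}{4629}$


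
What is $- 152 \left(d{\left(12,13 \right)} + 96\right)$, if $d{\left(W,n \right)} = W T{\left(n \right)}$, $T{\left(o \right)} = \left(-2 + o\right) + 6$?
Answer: $-45600$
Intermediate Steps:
$T{\left(o \right)} = 4 + o$
$d{\left(W,n \right)} = W \left(4 + n\right)$
$- 152 \left(d{\left(12,13 \right)} + 96\right) = - 152 \left(12 \left(4 + 13\right) + 96\right) = - 152 \left(12 \cdot 17 + 96\right) = - 152 \left(204 + 96\right) = \left(-152\right) 300 = -45600$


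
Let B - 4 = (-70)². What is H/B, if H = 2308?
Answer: 577/1226 ≈ 0.47064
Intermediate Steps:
B = 4904 (B = 4 + (-70)² = 4 + 4900 = 4904)
H/B = 2308/4904 = 2308*(1/4904) = 577/1226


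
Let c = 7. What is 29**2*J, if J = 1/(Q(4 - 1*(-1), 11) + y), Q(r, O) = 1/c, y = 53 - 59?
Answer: -5887/41 ≈ -143.59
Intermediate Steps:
y = -6
Q(r, O) = 1/7
J = -7/41 (J = 1/(1/7 - 6) = 1/(-41/7) = -7/41 ≈ -0.17073)
29**2*J = 29**2*(-7/41) = 841*(-7/41) = -5887/41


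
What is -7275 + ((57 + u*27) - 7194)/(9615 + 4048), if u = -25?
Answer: -99406137/13663 ≈ -7275.6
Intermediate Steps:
-7275 + ((57 + u*27) - 7194)/(9615 + 4048) = -7275 + ((57 - 25*27) - 7194)/(9615 + 4048) = -7275 + ((57 - 675) - 7194)/13663 = -7275 + (-618 - 7194)*(1/13663) = -7275 - 7812*1/13663 = -7275 - 7812/13663 = -99406137/13663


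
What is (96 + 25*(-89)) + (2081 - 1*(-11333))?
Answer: 11285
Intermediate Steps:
(96 + 25*(-89)) + (2081 - 1*(-11333)) = (96 - 2225) + (2081 + 11333) = -2129 + 13414 = 11285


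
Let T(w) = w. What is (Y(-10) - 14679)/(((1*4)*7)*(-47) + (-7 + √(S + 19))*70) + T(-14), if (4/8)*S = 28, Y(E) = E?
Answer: -333085/68908 + 367225*√3/206724 ≈ -1.7569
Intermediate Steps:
S = 56 (S = 2*28 = 56)
(Y(-10) - 14679)/(((1*4)*7)*(-47) + (-7 + √(S + 19))*70) + T(-14) = (-10 - 14679)/(((1*4)*7)*(-47) + (-7 + √(56 + 19))*70) - 14 = -14689/((4*7)*(-47) + (-7 + √75)*70) - 14 = -14689/(28*(-47) + (-7 + 5*√3)*70) - 14 = -14689/(-1316 + (-490 + 350*√3)) - 14 = -14689/(-1806 + 350*√3) - 14 = -14 - 14689/(-1806 + 350*√3)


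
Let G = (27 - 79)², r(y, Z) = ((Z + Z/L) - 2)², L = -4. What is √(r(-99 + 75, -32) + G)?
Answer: 26*√5 ≈ 58.138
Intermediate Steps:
r(y, Z) = (-2 + 3*Z/4)² (r(y, Z) = ((Z + Z/(-4)) - 2)² = ((Z + Z*(-¼)) - 2)² = ((Z - Z/4) - 2)² = (3*Z/4 - 2)² = (-2 + 3*Z/4)²)
G = 2704 (G = (-52)² = 2704)
√(r(-99 + 75, -32) + G) = √((-8 + 3*(-32))²/16 + 2704) = √((-8 - 96)²/16 + 2704) = √((1/16)*(-104)² + 2704) = √((1/16)*10816 + 2704) = √(676 + 2704) = √3380 = 26*√5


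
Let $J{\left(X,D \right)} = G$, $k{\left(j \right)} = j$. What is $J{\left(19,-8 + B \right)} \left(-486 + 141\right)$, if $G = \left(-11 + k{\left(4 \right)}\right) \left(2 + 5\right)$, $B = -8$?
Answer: $16905$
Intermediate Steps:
$G = -49$ ($G = \left(-11 + 4\right) \left(2 + 5\right) = \left(-7\right) 7 = -49$)
$J{\left(X,D \right)} = -49$
$J{\left(19,-8 + B \right)} \left(-486 + 141\right) = - 49 \left(-486 + 141\right) = \left(-49\right) \left(-345\right) = 16905$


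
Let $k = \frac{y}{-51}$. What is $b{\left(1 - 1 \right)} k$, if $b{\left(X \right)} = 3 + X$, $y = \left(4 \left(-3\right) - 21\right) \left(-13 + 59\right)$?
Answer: $\frac{1518}{17} \approx 89.294$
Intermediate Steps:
$y = -1518$ ($y = \left(-12 - 21\right) 46 = \left(-33\right) 46 = -1518$)
$k = \frac{506}{17}$ ($k = - \frac{1518}{-51} = \left(-1518\right) \left(- \frac{1}{51}\right) = \frac{506}{17} \approx 29.765$)
$b{\left(1 - 1 \right)} k = \left(3 + \left(1 - 1\right)\right) \frac{506}{17} = \left(3 + 0\right) \frac{506}{17} = 3 \cdot \frac{506}{17} = \frac{1518}{17}$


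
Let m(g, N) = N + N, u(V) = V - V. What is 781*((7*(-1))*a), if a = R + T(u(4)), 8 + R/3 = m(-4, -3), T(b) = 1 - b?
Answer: 224147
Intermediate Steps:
u(V) = 0
m(g, N) = 2*N
R = -42 (R = -24 + 3*(2*(-3)) = -24 + 3*(-6) = -24 - 18 = -42)
a = -41 (a = -42 + (1 - 1*0) = -42 + (1 + 0) = -42 + 1 = -41)
781*((7*(-1))*a) = 781*((7*(-1))*(-41)) = 781*(-7*(-41)) = 781*287 = 224147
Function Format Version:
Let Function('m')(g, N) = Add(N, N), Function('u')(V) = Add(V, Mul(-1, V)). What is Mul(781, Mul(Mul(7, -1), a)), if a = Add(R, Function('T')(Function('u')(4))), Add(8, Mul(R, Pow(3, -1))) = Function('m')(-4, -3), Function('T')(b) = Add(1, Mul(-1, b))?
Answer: 224147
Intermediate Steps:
Function('u')(V) = 0
Function('m')(g, N) = Mul(2, N)
R = -42 (R = Add(-24, Mul(3, Mul(2, -3))) = Add(-24, Mul(3, -6)) = Add(-24, -18) = -42)
a = -41 (a = Add(-42, Add(1, Mul(-1, 0))) = Add(-42, Add(1, 0)) = Add(-42, 1) = -41)
Mul(781, Mul(Mul(7, -1), a)) = Mul(781, Mul(Mul(7, -1), -41)) = Mul(781, Mul(-7, -41)) = Mul(781, 287) = 224147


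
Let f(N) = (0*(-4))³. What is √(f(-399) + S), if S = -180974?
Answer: I*√180974 ≈ 425.41*I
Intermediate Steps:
f(N) = 0 (f(N) = 0³ = 0)
√(f(-399) + S) = √(0 - 180974) = √(-180974) = I*√180974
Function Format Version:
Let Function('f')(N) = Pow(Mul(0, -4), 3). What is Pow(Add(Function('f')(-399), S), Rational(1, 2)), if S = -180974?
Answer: Mul(I, Pow(180974, Rational(1, 2))) ≈ Mul(425.41, I)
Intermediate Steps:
Function('f')(N) = 0 (Function('f')(N) = Pow(0, 3) = 0)
Pow(Add(Function('f')(-399), S), Rational(1, 2)) = Pow(Add(0, -180974), Rational(1, 2)) = Pow(-180974, Rational(1, 2)) = Mul(I, Pow(180974, Rational(1, 2)))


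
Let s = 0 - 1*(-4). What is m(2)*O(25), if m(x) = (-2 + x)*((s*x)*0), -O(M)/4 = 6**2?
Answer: 0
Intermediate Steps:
O(M) = -144 (O(M) = -4*6**2 = -4*36 = -144)
s = 4 (s = 0 + 4 = 4)
m(x) = 0 (m(x) = (-2 + x)*((4*x)*0) = (-2 + x)*0 = 0)
m(2)*O(25) = 0*(-144) = 0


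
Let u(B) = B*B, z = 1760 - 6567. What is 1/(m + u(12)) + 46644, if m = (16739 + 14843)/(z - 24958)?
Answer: 198450565997/4254578 ≈ 46644.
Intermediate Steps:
z = -4807
u(B) = B²
m = -31582/29765 (m = (16739 + 14843)/(-4807 - 24958) = 31582/(-29765) = 31582*(-1/29765) = -31582/29765 ≈ -1.0610)
1/(m + u(12)) + 46644 = 1/(-31582/29765 + 12²) + 46644 = 1/(-31582/29765 + 144) + 46644 = 1/(4254578/29765) + 46644 = 29765/4254578 + 46644 = 198450565997/4254578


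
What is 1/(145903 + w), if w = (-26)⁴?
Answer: 1/602879 ≈ 1.6587e-6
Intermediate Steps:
w = 456976
1/(145903 + w) = 1/(145903 + 456976) = 1/602879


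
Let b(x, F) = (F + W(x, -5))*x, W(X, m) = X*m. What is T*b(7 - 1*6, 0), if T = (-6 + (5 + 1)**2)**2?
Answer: -4500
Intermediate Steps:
T = 900 (T = (-6 + 6**2)**2 = (-6 + 36)**2 = 30**2 = 900)
b(x, F) = x*(F - 5*x) (b(x, F) = (F + x*(-5))*x = (F - 5*x)*x = x*(F - 5*x))
T*b(7 - 1*6, 0) = 900*((7 - 1*6)*(0 - 5*(7 - 1*6))) = 900*((7 - 6)*(0 - 5*(7 - 6))) = 900*(1*(0 - 5*1)) = 900*(1*(0 - 5)) = 900*(1*(-5)) = 900*(-5) = -4500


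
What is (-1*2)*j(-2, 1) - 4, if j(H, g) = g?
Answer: -6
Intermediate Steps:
(-1*2)*j(-2, 1) - 4 = -1*2*1 - 4 = -2*1 - 4 = -2 - 4 = -6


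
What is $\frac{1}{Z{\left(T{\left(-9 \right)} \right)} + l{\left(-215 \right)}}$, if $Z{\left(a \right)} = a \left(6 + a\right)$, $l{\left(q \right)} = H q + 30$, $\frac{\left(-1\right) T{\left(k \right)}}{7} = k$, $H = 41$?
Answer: $- \frac{1}{4438} \approx -0.00022533$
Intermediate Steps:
$T{\left(k \right)} = - 7 k$
$l{\left(q \right)} = 30 + 41 q$ ($l{\left(q \right)} = 41 q + 30 = 30 + 41 q$)
$\frac{1}{Z{\left(T{\left(-9 \right)} \right)} + l{\left(-215 \right)}} = \frac{1}{\left(-7\right) \left(-9\right) \left(6 - -63\right) + \left(30 + 41 \left(-215\right)\right)} = \frac{1}{63 \left(6 + 63\right) + \left(30 - 8815\right)} = \frac{1}{63 \cdot 69 - 8785} = \frac{1}{4347 - 8785} = \frac{1}{-4438} = - \frac{1}{4438}$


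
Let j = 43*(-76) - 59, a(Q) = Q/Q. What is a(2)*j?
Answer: -3327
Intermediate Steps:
a(Q) = 1
j = -3327 (j = -3268 - 59 = -3327)
a(2)*j = 1*(-3327) = -3327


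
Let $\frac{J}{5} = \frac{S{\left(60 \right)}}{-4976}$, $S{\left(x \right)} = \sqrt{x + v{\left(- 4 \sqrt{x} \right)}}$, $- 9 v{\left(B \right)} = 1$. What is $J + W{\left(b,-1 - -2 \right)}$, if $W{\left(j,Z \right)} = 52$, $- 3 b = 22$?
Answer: $52 - \frac{35 \sqrt{11}}{14928} \approx 51.992$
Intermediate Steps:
$v{\left(B \right)} = - \frac{1}{9}$ ($v{\left(B \right)} = \left(- \frac{1}{9}\right) 1 = - \frac{1}{9}$)
$b = - \frac{22}{3}$ ($b = \left(- \frac{1}{3}\right) 22 = - \frac{22}{3} \approx -7.3333$)
$S{\left(x \right)} = \sqrt{- \frac{1}{9} + x}$ ($S{\left(x \right)} = \sqrt{x - \frac{1}{9}} = \sqrt{- \frac{1}{9} + x}$)
$J = - \frac{35 \sqrt{11}}{14928}$ ($J = 5 \frac{\frac{1}{3} \sqrt{-1 + 9 \cdot 60}}{-4976} = 5 \frac{\sqrt{-1 + 540}}{3} \left(- \frac{1}{4976}\right) = 5 \frac{\sqrt{539}}{3} \left(- \frac{1}{4976}\right) = 5 \frac{7 \sqrt{11}}{3} \left(- \frac{1}{4976}\right) = 5 \left(- \frac{7 \sqrt{11}}{14928}\right) = - \frac{35 \sqrt{11}}{14928} \approx -0.0077761$)
$J + W{\left(b,-1 - -2 \right)} = - \frac{35 \sqrt{11}}{14928} + 52 = 52 - \frac{35 \sqrt{11}}{14928}$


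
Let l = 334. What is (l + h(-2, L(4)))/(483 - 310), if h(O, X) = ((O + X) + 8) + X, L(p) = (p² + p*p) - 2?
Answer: 400/173 ≈ 2.3121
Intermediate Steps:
L(p) = -2 + 2*p² (L(p) = (p² + p²) - 2 = 2*p² - 2 = -2 + 2*p²)
h(O, X) = 8 + O + 2*X (h(O, X) = (8 + O + X) + X = 8 + O + 2*X)
(l + h(-2, L(4)))/(483 - 310) = (334 + (8 - 2 + 2*(-2 + 2*4²)))/(483 - 310) = (334 + (8 - 2 + 2*(-2 + 2*16)))/173 = (334 + (8 - 2 + 2*(-2 + 32)))*(1/173) = (334 + (8 - 2 + 2*30))*(1/173) = (334 + (8 - 2 + 60))*(1/173) = (334 + 66)*(1/173) = 400*(1/173) = 400/173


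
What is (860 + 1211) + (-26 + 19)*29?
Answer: 1868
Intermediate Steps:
(860 + 1211) + (-26 + 19)*29 = 2071 - 7*29 = 2071 - 203 = 1868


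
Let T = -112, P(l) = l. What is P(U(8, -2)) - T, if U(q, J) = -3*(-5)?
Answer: 127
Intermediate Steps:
U(q, J) = 15
P(U(8, -2)) - T = 15 - 1*(-112) = 15 + 112 = 127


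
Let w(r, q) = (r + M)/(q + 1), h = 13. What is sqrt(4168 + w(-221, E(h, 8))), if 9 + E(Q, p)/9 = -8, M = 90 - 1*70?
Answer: 41*sqrt(14326)/76 ≈ 64.570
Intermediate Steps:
M = 20 (M = 90 - 70 = 20)
E(Q, p) = -153 (E(Q, p) = -81 + 9*(-8) = -81 - 72 = -153)
w(r, q) = (20 + r)/(1 + q) (w(r, q) = (r + 20)/(q + 1) = (20 + r)/(1 + q))
sqrt(4168 + w(-221, E(h, 8))) = sqrt(4168 + (20 - 221)/(1 - 153)) = sqrt(4168 - 201/(-152)) = sqrt(4168 - 1/152*(-201)) = sqrt(4168 + 201/152) = sqrt(633737/152) = 41*sqrt(14326)/76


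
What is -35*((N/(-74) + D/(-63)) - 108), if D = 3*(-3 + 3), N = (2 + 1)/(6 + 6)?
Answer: 1118915/296 ≈ 3780.1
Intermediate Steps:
N = ¼ (N = 3/12 = (1/12)*3 = ¼ ≈ 0.25000)
D = 0 (D = 3*0 = 0)
-35*((N/(-74) + D/(-63)) - 108) = -35*(((¼)/(-74) + 0/(-63)) - 108) = -35*(((¼)*(-1/74) + 0*(-1/63)) - 108) = -35*((-1/296 + 0) - 108) = -35*(-1/296 - 108) = -35*(-31969/296) = 1118915/296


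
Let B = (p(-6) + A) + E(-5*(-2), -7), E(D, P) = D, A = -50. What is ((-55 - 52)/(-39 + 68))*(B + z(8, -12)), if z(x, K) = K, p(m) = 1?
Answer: 5457/29 ≈ 188.17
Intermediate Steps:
B = -39 (B = (1 - 50) - 5*(-2) = -49 + 10 = -39)
((-55 - 52)/(-39 + 68))*(B + z(8, -12)) = ((-55 - 52)/(-39 + 68))*(-39 - 12) = -107/29*(-51) = 5457/29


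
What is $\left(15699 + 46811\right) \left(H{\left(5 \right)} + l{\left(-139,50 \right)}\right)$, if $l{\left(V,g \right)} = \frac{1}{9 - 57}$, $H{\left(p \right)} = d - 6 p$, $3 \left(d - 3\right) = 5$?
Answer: $- \frac{38037335}{24} \approx -1.5849 \cdot 10^{6}$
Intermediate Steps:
$d = \frac{14}{3}$ ($d = 3 + \frac{1}{3} \cdot 5 = 3 + \frac{5}{3} = \frac{14}{3} \approx 4.6667$)
$H{\left(p \right)} = \frac{14}{3} - 6 p$
$l{\left(V,g \right)} = - \frac{1}{48}$ ($l{\left(V,g \right)} = \frac{1}{-48} = - \frac{1}{48}$)
$\left(15699 + 46811\right) \left(H{\left(5 \right)} + l{\left(-139,50 \right)}\right) = \left(15699 + 46811\right) \left(\left(\frac{14}{3} - 30\right) - \frac{1}{48}\right) = 62510 \left(\left(\frac{14}{3} - 30\right) - \frac{1}{48}\right) = 62510 \left(- \frac{76}{3} - \frac{1}{48}\right) = 62510 \left(- \frac{1217}{48}\right) = - \frac{38037335}{24}$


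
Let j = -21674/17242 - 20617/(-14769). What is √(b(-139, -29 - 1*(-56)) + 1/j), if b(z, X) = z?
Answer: I*√2577113006563783/4421876 ≈ 11.48*I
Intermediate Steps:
j = 17687504/127323549 (j = -21674*1/17242 - 20617*(-1/14769) = -10837/8621 + 20617/14769 = 17687504/127323549 ≈ 0.13892)
√(b(-139, -29 - 1*(-56)) + 1/j) = √(-139 + 1/(17687504/127323549)) = √(-139 + 127323549/17687504) = √(-2331239507/17687504) = I*√2577113006563783/4421876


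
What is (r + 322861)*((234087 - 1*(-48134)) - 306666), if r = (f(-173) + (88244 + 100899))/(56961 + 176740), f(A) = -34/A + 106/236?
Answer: -37652637141391661465/4770772214 ≈ -7.8924e+9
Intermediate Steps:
f(A) = 53/118 - 34/A (f(A) = -34/A + 106*(1/236) = -34/A + 53/118 = 53/118 - 34/A)
r = 3861178383/4770772214 (r = ((53/118 - 34/(-173)) + (88244 + 100899))/(56961 + 176740) = ((53/118 - 34*(-1/173)) + 189143)/233701 = ((53/118 + 34/173) + 189143)*(1/233701) = (13181/20414 + 189143)*(1/233701) = (3861178383/20414)*(1/233701) = 3861178383/4770772214 ≈ 0.80934)
(r + 322861)*((234087 - 1*(-48134)) - 306666) = (3861178383/4770772214 + 322861)*((234087 - 1*(-48134)) - 306666) = 1540300148962637*((234087 + 48134) - 306666)/4770772214 = 1540300148962637*(282221 - 306666)/4770772214 = (1540300148962637/4770772214)*(-24445) = -37652637141391661465/4770772214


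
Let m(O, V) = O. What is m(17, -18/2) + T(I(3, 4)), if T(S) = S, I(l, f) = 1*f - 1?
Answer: 20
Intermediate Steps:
I(l, f) = -1 + f (I(l, f) = f - 1 = -1 + f)
m(17, -18/2) + T(I(3, 4)) = 17 + (-1 + 4) = 17 + 3 = 20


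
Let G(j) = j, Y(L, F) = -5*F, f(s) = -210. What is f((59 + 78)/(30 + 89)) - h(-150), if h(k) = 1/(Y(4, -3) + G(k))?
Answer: -28349/135 ≈ -209.99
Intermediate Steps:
h(k) = 1/(15 + k) (h(k) = 1/(-5*(-3) + k) = 1/(15 + k))
f((59 + 78)/(30 + 89)) - h(-150) = -210 - 1/(15 - 150) = -210 - 1/(-135) = -210 - 1*(-1/135) = -210 + 1/135 = -28349/135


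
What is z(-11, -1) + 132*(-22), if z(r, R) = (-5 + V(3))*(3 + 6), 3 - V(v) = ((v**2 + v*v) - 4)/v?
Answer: -2964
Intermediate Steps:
V(v) = 3 - (-4 + 2*v**2)/v (V(v) = 3 - ((v**2 + v*v) - 4)/v = 3 - ((v**2 + v**2) - 4)/v = 3 - (2*v**2 - 4)/v = 3 - (-4 + 2*v**2)/v)
z(r, R) = -60 (z(r, R) = (-5 + (3 - 2*3 + 4/3))*(3 + 6) = (-5 + (3 - 6 + 4*(1/3)))*9 = (-5 + (3 - 6 + 4/3))*9 = (-5 - 5/3)*9 = -20/3*9 = -60)
z(-11, -1) + 132*(-22) = -60 + 132*(-22) = -60 - 2904 = -2964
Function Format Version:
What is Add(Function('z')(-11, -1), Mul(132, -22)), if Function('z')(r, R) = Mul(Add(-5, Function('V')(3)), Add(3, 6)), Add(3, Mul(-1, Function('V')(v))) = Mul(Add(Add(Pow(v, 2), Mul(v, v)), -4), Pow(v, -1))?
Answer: -2964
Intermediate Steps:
Function('V')(v) = Add(3, Mul(-1, Pow(v, -1), Add(-4, Mul(2, Pow(v, 2))))) (Function('V')(v) = Add(3, Mul(-1, Mul(Add(Add(Pow(v, 2), Mul(v, v)), -4), Pow(v, -1)))) = Add(3, Mul(-1, Mul(Add(Add(Pow(v, 2), Pow(v, 2)), -4), Pow(v, -1)))) = Add(3, Mul(-1, Mul(Add(Mul(2, Pow(v, 2)), -4), Pow(v, -1)))) = Add(3, Mul(-1, Mul(Add(-4, Mul(2, Pow(v, 2))), Pow(v, -1)))) = Add(3, Mul(-1, Mul(Pow(v, -1), Add(-4, Mul(2, Pow(v, 2)))))) = Add(3, Mul(-1, Pow(v, -1), Add(-4, Mul(2, Pow(v, 2))))))
Function('z')(r, R) = -60 (Function('z')(r, R) = Mul(Add(-5, Add(3, Mul(-2, 3), Mul(4, Pow(3, -1)))), Add(3, 6)) = Mul(Add(-5, Add(3, -6, Mul(4, Rational(1, 3)))), 9) = Mul(Add(-5, Add(3, -6, Rational(4, 3))), 9) = Mul(Add(-5, Rational(-5, 3)), 9) = Mul(Rational(-20, 3), 9) = -60)
Add(Function('z')(-11, -1), Mul(132, -22)) = Add(-60, Mul(132, -22)) = Add(-60, -2904) = -2964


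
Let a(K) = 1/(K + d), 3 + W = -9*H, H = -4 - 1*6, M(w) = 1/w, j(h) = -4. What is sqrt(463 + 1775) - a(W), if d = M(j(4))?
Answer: -4/347 + sqrt(2238) ≈ 47.296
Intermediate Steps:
H = -10 (H = -4 - 6 = -10)
d = -1/4 (d = 1/(-4) = -1/4 ≈ -0.25000)
W = 87 (W = -3 - 9*(-10) = -3 + 90 = 87)
a(K) = 1/(-1/4 + K) (a(K) = 1/(K - 1/4) = 1/(-1/4 + K))
sqrt(463 + 1775) - a(W) = sqrt(463 + 1775) - 4/(-1 + 4*87) = sqrt(2238) - 4/(-1 + 348) = sqrt(2238) - 4/347 = -4/347 + sqrt(2238)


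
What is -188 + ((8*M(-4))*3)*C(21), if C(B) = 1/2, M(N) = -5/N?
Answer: -173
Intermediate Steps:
C(B) = 1/2
-188 + ((8*M(-4))*3)*C(21) = -188 + ((8*(-5/(-4)))*3)*(1/2) = -188 + ((8*(-5*(-1/4)))*3)*(1/2) = -188 + ((8*(5/4))*3)*(1/2) = -188 + (10*3)*(1/2) = -188 + 30*(1/2) = -188 + 15 = -173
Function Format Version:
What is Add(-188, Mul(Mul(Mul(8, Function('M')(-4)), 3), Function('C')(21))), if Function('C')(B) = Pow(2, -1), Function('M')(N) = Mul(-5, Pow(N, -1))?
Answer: -173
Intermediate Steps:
Function('C')(B) = Rational(1, 2)
Add(-188, Mul(Mul(Mul(8, Function('M')(-4)), 3), Function('C')(21))) = Add(-188, Mul(Mul(Mul(8, Mul(-5, Pow(-4, -1))), 3), Rational(1, 2))) = Add(-188, Mul(Mul(Mul(8, Mul(-5, Rational(-1, 4))), 3), Rational(1, 2))) = Add(-188, Mul(Mul(Mul(8, Rational(5, 4)), 3), Rational(1, 2))) = Add(-188, Mul(Mul(10, 3), Rational(1, 2))) = Add(-188, Mul(30, Rational(1, 2))) = Add(-188, 15) = -173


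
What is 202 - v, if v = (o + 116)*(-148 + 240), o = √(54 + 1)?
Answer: -10470 - 92*√55 ≈ -11152.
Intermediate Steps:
o = √55 ≈ 7.4162
v = 10672 + 92*√55 (v = (√55 + 116)*(-148 + 240) = (116 + √55)*92 = 10672 + 92*√55 ≈ 11354.)
202 - v = 202 - (10672 + 92*√55) = 202 + (-10672 - 92*√55) = -10470 - 92*√55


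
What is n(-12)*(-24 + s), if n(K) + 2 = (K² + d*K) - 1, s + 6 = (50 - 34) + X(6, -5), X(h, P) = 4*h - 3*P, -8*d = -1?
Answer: 6975/2 ≈ 3487.5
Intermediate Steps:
d = ⅛ (d = -⅛*(-1) = ⅛ ≈ 0.12500)
X(h, P) = -3*P + 4*h
s = 49 (s = -6 + ((50 - 34) + (-3*(-5) + 4*6)) = -6 + (16 + (15 + 24)) = -6 + (16 + 39) = -6 + 55 = 49)
n(K) = -3 + K² + K/8 (n(K) = -2 + ((K² + K/8) - 1) = -2 + (-1 + K² + K/8) = -3 + K² + K/8)
n(-12)*(-24 + s) = (-3 + (-12)² + (⅛)*(-12))*(-24 + 49) = (-3 + 144 - 3/2)*25 = (279/2)*25 = 6975/2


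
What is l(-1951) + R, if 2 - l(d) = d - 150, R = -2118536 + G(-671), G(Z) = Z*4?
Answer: -2119117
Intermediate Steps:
G(Z) = 4*Z
R = -2121220 (R = -2118536 + 4*(-671) = -2118536 - 2684 = -2121220)
l(d) = 152 - d (l(d) = 2 - (d - 150) = 2 - (-150 + d) = 2 + (150 - d) = 152 - d)
l(-1951) + R = (152 - 1*(-1951)) - 2121220 = (152 + 1951) - 2121220 = 2103 - 2121220 = -2119117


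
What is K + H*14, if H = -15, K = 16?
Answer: -194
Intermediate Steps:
K + H*14 = 16 - 15*14 = 16 - 210 = -194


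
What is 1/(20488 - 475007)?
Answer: -1/454519 ≈ -2.2001e-6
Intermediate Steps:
1/(20488 - 475007) = 1/(-454519) = -1/454519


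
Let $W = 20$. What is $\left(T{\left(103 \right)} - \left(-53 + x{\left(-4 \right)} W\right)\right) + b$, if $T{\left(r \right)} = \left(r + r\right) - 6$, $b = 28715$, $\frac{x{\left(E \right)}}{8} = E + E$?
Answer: $30248$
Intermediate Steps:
$x{\left(E \right)} = 16 E$ ($x{\left(E \right)} = 8 \left(E + E\right) = 8 \cdot 2 E = 16 E$)
$T{\left(r \right)} = -6 + 2 r$ ($T{\left(r \right)} = 2 r - 6 = -6 + 2 r$)
$\left(T{\left(103 \right)} - \left(-53 + x{\left(-4 \right)} W\right)\right) + b = \left(\left(-6 + 2 \cdot 103\right) - \left(-53 + 16 \left(-4\right) 20\right)\right) + 28715 = \left(\left(-6 + 206\right) - \left(-53 - 1280\right)\right) + 28715 = \left(200 - \left(-53 - 1280\right)\right) + 28715 = \left(200 - -1333\right) + 28715 = \left(200 + 1333\right) + 28715 = 1533 + 28715 = 30248$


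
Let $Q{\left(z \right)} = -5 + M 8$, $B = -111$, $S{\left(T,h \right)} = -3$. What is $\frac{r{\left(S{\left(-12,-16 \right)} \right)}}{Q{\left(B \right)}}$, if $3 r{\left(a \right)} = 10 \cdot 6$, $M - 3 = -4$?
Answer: $- \frac{20}{13} \approx -1.5385$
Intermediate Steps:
$M = -1$ ($M = 3 - 4 = -1$)
$Q{\left(z \right)} = -13$ ($Q{\left(z \right)} = -5 - 8 = -13$)
$r{\left(a \right)} = 20$ ($r{\left(a \right)} = \frac{10 \cdot 6}{3} = \frac{1}{3} \cdot 60 = 20$)
$\frac{r{\left(S{\left(-12,-16 \right)} \right)}}{Q{\left(B \right)}} = \frac{20}{-13} = 20 \left(- \frac{1}{13}\right) = - \frac{20}{13}$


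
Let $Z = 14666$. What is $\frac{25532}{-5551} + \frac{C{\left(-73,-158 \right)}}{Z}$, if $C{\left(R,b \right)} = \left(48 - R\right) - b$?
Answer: $- \frac{28684891}{6262382} \approx -4.5805$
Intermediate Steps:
$C{\left(R,b \right)} = 48 - R - b$
$\frac{25532}{-5551} + \frac{C{\left(-73,-158 \right)}}{Z} = \frac{25532}{-5551} + \frac{48 - -73 - -158}{14666} = 25532 \left(- \frac{1}{5551}\right) + \left(48 + 73 + 158\right) \frac{1}{14666} = - \frac{1964}{427} + 279 \cdot \frac{1}{14666} = - \frac{1964}{427} + \frac{279}{14666} = - \frac{28684891}{6262382}$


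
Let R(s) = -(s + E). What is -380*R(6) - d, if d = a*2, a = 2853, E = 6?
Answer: -1146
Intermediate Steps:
R(s) = -6 - s (R(s) = -(s + 6) = -(6 + s) = -6 - s)
d = 5706 (d = 2853*2 = 5706)
-380*R(6) - d = -380*(-6 - 1*6) - 1*5706 = -380*(-6 - 6) - 5706 = -380*(-12) - 5706 = 4560 - 5706 = -1146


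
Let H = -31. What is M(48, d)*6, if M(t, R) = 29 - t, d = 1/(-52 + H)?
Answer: -114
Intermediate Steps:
d = -1/83 (d = 1/(-52 - 31) = 1/(-83) = -1/83 ≈ -0.012048)
M(48, d)*6 = (29 - 1*48)*6 = (29 - 48)*6 = -19*6 = -114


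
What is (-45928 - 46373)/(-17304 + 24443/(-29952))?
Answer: 251327232/47119441 ≈ 5.3338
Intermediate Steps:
(-45928 - 46373)/(-17304 + 24443/(-29952)) = -92301/(-17304 + 24443*(-1/29952)) = -92301/(-17304 - 24443/29952) = -92301/(-518313851/29952) = -92301*(-29952/518313851) = 251327232/47119441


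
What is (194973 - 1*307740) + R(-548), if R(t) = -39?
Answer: -112806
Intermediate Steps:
(194973 - 1*307740) + R(-548) = (194973 - 1*307740) - 39 = (194973 - 307740) - 39 = -112767 - 39 = -112806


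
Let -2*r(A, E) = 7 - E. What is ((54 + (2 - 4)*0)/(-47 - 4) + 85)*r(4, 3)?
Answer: -2854/17 ≈ -167.88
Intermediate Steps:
r(A, E) = -7/2 + E/2 (r(A, E) = -(7 - E)/2 = -7/2 + E/2)
((54 + (2 - 4)*0)/(-47 - 4) + 85)*r(4, 3) = ((54 + (2 - 4)*0)/(-47 - 4) + 85)*(-7/2 + (1/2)*3) = ((54 - 2*0)/(-51) + 85)*(-7/2 + 3/2) = ((54 + 0)*(-1/51) + 85)*(-2) = (54*(-1/51) + 85)*(-2) = (-18/17 + 85)*(-2) = (1427/17)*(-2) = -2854/17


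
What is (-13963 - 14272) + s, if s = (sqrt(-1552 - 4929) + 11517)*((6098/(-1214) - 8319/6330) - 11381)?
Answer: -168006539726957/1280770 - 14584559971*I*sqrt(6481)/1280770 ≈ -1.3118e+8 - 9.1673e+5*I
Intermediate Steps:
s = -167970377186007/1280770 - 14584559971*I*sqrt(6481)/1280770 (s = (sqrt(-6481) + 11517)*((6098*(-1/1214) - 8319*1/6330) - 11381) = (I*sqrt(6481) + 11517)*((-3049/607 - 2773/2110) - 11381) = (11517 + I*sqrt(6481))*(-8116601/1280770 - 11381) = (11517 + I*sqrt(6481))*(-14584559971/1280770) = -167970377186007/1280770 - 14584559971*I*sqrt(6481)/1280770 ≈ -1.3115e+8 - 9.1673e+5*I)
(-13963 - 14272) + s = (-13963 - 14272) + (-167970377186007/1280770 - 14584559971*I*sqrt(6481)/1280770) = -28235 + (-167970377186007/1280770 - 14584559971*I*sqrt(6481)/1280770) = -168006539726957/1280770 - 14584559971*I*sqrt(6481)/1280770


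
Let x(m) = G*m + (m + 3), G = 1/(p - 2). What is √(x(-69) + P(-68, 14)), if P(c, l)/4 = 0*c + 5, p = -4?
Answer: I*√138/2 ≈ 5.8737*I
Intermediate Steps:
P(c, l) = 20 (P(c, l) = 4*(0*c + 5) = 4*(0 + 5) = 4*5 = 20)
G = -⅙ (G = 1/(-4 - 2) = 1/(-6) = -⅙ ≈ -0.16667)
x(m) = 3 + 5*m/6 (x(m) = -m/6 + (m + 3) = -m/6 + (3 + m) = 3 + 5*m/6)
√(x(-69) + P(-68, 14)) = √((3 + (⅚)*(-69)) + 20) = √((3 - 115/2) + 20) = √(-109/2 + 20) = √(-69/2) = I*√138/2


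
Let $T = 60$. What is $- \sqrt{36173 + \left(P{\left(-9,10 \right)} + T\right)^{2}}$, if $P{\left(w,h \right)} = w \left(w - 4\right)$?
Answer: $- \sqrt{67502} \approx -259.81$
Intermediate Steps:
$P{\left(w,h \right)} = w \left(-4 + w\right)$ ($P{\left(w,h \right)} = w \left(w - 4\right) = w \left(-4 + w\right)$)
$- \sqrt{36173 + \left(P{\left(-9,10 \right)} + T\right)^{2}} = - \sqrt{36173 + \left(- 9 \left(-4 - 9\right) + 60\right)^{2}} = - \sqrt{36173 + \left(\left(-9\right) \left(-13\right) + 60\right)^{2}} = - \sqrt{36173 + \left(117 + 60\right)^{2}} = - \sqrt{36173 + 177^{2}} = - \sqrt{36173 + 31329} = - \sqrt{67502}$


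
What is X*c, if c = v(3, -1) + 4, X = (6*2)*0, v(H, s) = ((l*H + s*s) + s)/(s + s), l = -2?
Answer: 0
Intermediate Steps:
v(H, s) = (s + s² - 2*H)/(2*s) (v(H, s) = ((-2*H + s*s) + s)/(s + s) = ((-2*H + s²) + s)/((2*s)) = ((s² - 2*H) + s)*(1/(2*s)) = (s + s² - 2*H)*(1/(2*s)) = (s + s² - 2*H)/(2*s))
X = 0 (X = 12*0 = 0)
c = 7 (c = (-1*3 + (½)*(-1)*(1 - 1))/(-1) + 4 = -(-3 + (½)*(-1)*0) + 4 = -(-3 + 0) + 4 = -1*(-3) + 4 = 3 + 4 = 7)
X*c = 0*7 = 0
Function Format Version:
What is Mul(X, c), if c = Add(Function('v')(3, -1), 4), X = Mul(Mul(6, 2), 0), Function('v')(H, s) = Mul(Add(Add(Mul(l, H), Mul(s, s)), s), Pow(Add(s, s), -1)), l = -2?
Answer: 0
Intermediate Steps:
Function('v')(H, s) = Mul(Rational(1, 2), Pow(s, -1), Add(s, Pow(s, 2), Mul(-2, H))) (Function('v')(H, s) = Mul(Add(Add(Mul(-2, H), Mul(s, s)), s), Pow(Add(s, s), -1)) = Mul(Add(Add(Mul(-2, H), Pow(s, 2)), s), Pow(Mul(2, s), -1)) = Mul(Add(Add(Pow(s, 2), Mul(-2, H)), s), Mul(Rational(1, 2), Pow(s, -1))) = Mul(Add(s, Pow(s, 2), Mul(-2, H)), Mul(Rational(1, 2), Pow(s, -1))) = Mul(Rational(1, 2), Pow(s, -1), Add(s, Pow(s, 2), Mul(-2, H))))
X = 0 (X = Mul(12, 0) = 0)
c = 7 (c = Add(Mul(Pow(-1, -1), Add(Mul(-1, 3), Mul(Rational(1, 2), -1, Add(1, -1)))), 4) = Add(Mul(-1, Add(-3, Mul(Rational(1, 2), -1, 0))), 4) = Add(Mul(-1, Add(-3, 0)), 4) = Add(Mul(-1, -3), 4) = Add(3, 4) = 7)
Mul(X, c) = Mul(0, 7) = 0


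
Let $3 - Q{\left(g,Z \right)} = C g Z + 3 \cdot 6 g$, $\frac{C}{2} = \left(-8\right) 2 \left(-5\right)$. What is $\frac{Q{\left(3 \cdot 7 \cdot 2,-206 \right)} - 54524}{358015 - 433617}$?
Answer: $- \frac{1329043}{75602} \approx -17.579$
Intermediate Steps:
$C = 160$ ($C = 2 \left(-8\right) 2 \left(-5\right) = 2 \left(\left(-16\right) \left(-5\right)\right) = 2 \cdot 80 = 160$)
$Q{\left(g,Z \right)} = 3 - 18 g - 160 Z g$ ($Q{\left(g,Z \right)} = 3 - \left(160 g Z + 3 \cdot 6 g\right) = 3 - \left(160 Z g + 18 g\right) = 3 - \left(18 g + 160 Z g\right) = 3 - 18 g - 160 Z g$)
$\frac{Q{\left(3 \cdot 7 \cdot 2,-206 \right)} - 54524}{358015 - 433617} = \frac{\left(3 - 18 \cdot 3 \cdot 7 \cdot 2 - - 32960 \cdot 3 \cdot 7 \cdot 2\right) - 54524}{358015 - 433617} = \frac{\left(3 - 18 \cdot 21 \cdot 2 - - 32960 \cdot 21 \cdot 2\right) - 54524}{-75602} = \left(\left(3 - 756 - \left(-32960\right) 42\right) - 54524\right) \left(- \frac{1}{75602}\right) = \left(\left(3 - 756 + 1384320\right) - 54524\right) \left(- \frac{1}{75602}\right) = \left(1383567 - 54524\right) \left(- \frac{1}{75602}\right) = 1329043 \left(- \frac{1}{75602}\right) = - \frac{1329043}{75602}$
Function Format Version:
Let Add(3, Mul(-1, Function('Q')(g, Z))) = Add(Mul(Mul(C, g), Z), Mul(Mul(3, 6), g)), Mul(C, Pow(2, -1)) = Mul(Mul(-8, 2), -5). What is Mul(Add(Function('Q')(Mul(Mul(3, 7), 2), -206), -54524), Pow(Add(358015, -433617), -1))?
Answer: Rational(-1329043, 75602) ≈ -17.579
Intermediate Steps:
C = 160 (C = Mul(2, Mul(Mul(-8, 2), -5)) = Mul(2, Mul(-16, -5)) = Mul(2, 80) = 160)
Function('Q')(g, Z) = Add(3, Mul(-18, g), Mul(-160, Z, g)) (Function('Q')(g, Z) = Add(3, Mul(-1, Add(Mul(Mul(160, g), Z), Mul(Mul(3, 6), g)))) = Add(3, Mul(-1, Add(Mul(160, Z, g), Mul(18, g)))) = Add(3, Mul(-1, Add(Mul(18, g), Mul(160, Z, g)))) = Add(3, Add(Mul(-18, g), Mul(-160, Z, g))) = Add(3, Mul(-18, g), Mul(-160, Z, g)))
Mul(Add(Function('Q')(Mul(Mul(3, 7), 2), -206), -54524), Pow(Add(358015, -433617), -1)) = Mul(Add(Add(3, Mul(-18, Mul(Mul(3, 7), 2)), Mul(-160, -206, Mul(Mul(3, 7), 2))), -54524), Pow(Add(358015, -433617), -1)) = Mul(Add(Add(3, Mul(-18, Mul(21, 2)), Mul(-160, -206, Mul(21, 2))), -54524), Pow(-75602, -1)) = Mul(Add(Add(3, Mul(-18, 42), Mul(-160, -206, 42)), -54524), Rational(-1, 75602)) = Mul(Add(Add(3, -756, 1384320), -54524), Rational(-1, 75602)) = Mul(Add(1383567, -54524), Rational(-1, 75602)) = Mul(1329043, Rational(-1, 75602)) = Rational(-1329043, 75602)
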